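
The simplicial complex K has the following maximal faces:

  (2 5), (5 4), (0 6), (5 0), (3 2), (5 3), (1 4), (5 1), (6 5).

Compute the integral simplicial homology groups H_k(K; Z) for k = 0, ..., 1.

H_0 ≅ Z,  H_1 ≅ Z^3.

Order the vertices as 0 < 1 < 2 < 3 < 4 < 5 < 6. Listing each simplex with vertices in this order, K has dimension 1 with simplices:

  0-simplices (7): [0], [1], [2], [3], [4], [5], [6]
  1-simplices (9): [0,5], [0,6], [1,4], [1,5], [2,3], [2,5], [3,5], [4,5], [5,6]

Hence C_0 ≅ Z^7, C_1 ≅ Z^9.

∂_1: C_1 → C_0 maps an edge to its endpoints' difference, ∂[p,q] = q − p.
The resulting 7×9 matrix has rank 6, and its Smith normal form has invariant factors (1,1,1,1,1,1).

Reading off H_k = ker ∂_k / im ∂_{k+1}:

  H_0: rank C_0 − rank ∂_1 = 7 − 6 = 1, and the invariant factors of ∂_1 are all 1, so H_0 = Z.
  H_1: rank ker ∂_1 − rank ∂_2 = (9 − 6) − 0 = 3, and there is no ∂_2, so H_1 = Z^3.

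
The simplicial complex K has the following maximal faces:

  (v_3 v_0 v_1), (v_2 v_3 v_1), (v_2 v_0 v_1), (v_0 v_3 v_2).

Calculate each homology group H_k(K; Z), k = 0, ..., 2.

H_0 ≅ Z,  H_1 = 0,  H_2 ≅ Z.

K has 4 vertices, 6 edges, 4 triangles.
rank ∂_0 = 0, rank ∂_1 = 3 ⇒ b_0 = 4 − 0 − 3 = 1; all invariant factors of ∂_1 are 1 so no torsion. So H_0 = Z.
rank ∂_1 = 3, rank ∂_2 = 3 ⇒ b_1 = 6 − 3 − 3 = 0; all invariant factors of ∂_2 are 1 so no torsion. So H_1 = 0.
rank ∂_2 = 3, rank ∂_3 = 0 ⇒ b_2 = 4 − 3 − 0 = 1. So H_2 = Z.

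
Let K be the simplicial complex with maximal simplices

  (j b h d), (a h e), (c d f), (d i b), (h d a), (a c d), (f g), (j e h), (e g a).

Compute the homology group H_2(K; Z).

H_2 = 0.

We work with the vertex ordering a < b < c < d < e < f < g < h < i < j. The simplices of K, each written with vertices in increasing order, are:

  0-simplices (10): a, b, c, d, e, f, g, h, i, j
  1-simplices (20): ac, ad, ae, ag, ah, bd, bh, bi, bj, cd, cf, df, dh, di, dj, eg, eh, ej, fg, hj
  2-simplices (11): acd, adh, aeg, aeh, bdh, bdi, bdj, bhj, cdf, dhj, ehj
  3-simplices (1): bdhj

giving chain groups C_0 ≅ Z^10, C_1 ≅ Z^20, C_2 ≅ Z^11, C_3 ≅ Z^1.

∂_1: C_1 → C_0 maps an edge to its endpoints' difference, ∂[p,q] = q − p. For instance
  ∂bi = i − b.
This gives a 10×20 integer matrix of rank 9; reducing to Smith normal form yields diagonal entries (1,1,1,1,1,1,1,1,1).

∂_2: C_2 → C_1 acts by ∂[p,q,r] = [q,r] − [p,r] + [p,q]. For instance
  ∂bdi = di − bi + bd,
  ∂bhj = hj − bj + bh.
As a 20×11 matrix over Z this has rank 10, with invariant factors (1,1,1,1,1,1,1,1,1,1).

∂_3: C_3 → C_2 sends each 3-simplex σ to the alternating sum Σ_i (−1)^i (σ with its i-th vertex removed). For instance
  ∂bdhj = dhj − bhj + bdj − bdh.
The 11×1 boundary matrix has rank 1 and Smith normal form diag(1).

Reading off H_k = ker ∂_k / im ∂_{k+1}:

  H_2: rank ker ∂_2 − rank ∂_3 = (11 − 10) − 1 = 0, and the invariant factors of ∂_3 are all 1, so H_2 = 0.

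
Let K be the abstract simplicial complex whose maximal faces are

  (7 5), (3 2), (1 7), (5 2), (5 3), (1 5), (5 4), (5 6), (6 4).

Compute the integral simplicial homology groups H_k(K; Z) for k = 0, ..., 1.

H_0 = Z,  H_1 = Z^3.

K has 7 vertices, 9 edges.
rank ∂_0 = 0, rank ∂_1 = 6 ⇒ b_0 = 7 − 0 − 6 = 1; all invariant factors of ∂_1 are 1 so no torsion. So H_0 ≅ Z.
rank ∂_1 = 6, rank ∂_2 = 0 ⇒ b_1 = 9 − 6 − 0 = 3. So H_1 ≅ Z^3.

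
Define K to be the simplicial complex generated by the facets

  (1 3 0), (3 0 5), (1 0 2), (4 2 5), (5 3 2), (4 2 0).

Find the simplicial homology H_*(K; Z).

Order the vertices as 0 < 1 < 2 < 3 < 4 < 5. Listing each simplex with vertices in this order, K has dimension 2 with simplices:

  0-simplices (6): [0], [1], [2], [3], [4], [5]
  1-simplices (12): [0,1], [0,2], [0,3], [0,4], [0,5], [1,2], [1,3], [2,3], [2,4], [2,5], [3,5], [4,5]
  2-simplices (6): [0,1,2], [0,1,3], [0,2,4], [0,3,5], [2,3,5], [2,4,5]

Hence C_0 ≅ Z^6, C_1 ≅ Z^12, C_2 ≅ Z^6.

∂_1: C_1 → C_0 sends each edge [p,q] (with p < q) to q − p. For instance
  ∂[0,2] = [2] − [0].
The resulting 6×12 matrix has rank 5, and its Smith normal form has invariant factors (1,1,1,1,1).

The boundary map ∂_2: C_2 → C_1 maps a triangle to the signed sum of its edges. For instance
  ∂[0,2,4] = [2,4] − [0,4] + [0,2],
  ∂[2,4,5] = [4,5] − [2,5] + [2,4].
The 12×6 boundary matrix has rank 6 and Smith normal form diag(1,1,1,1,1,1).

Now H_k = ker ∂_k / im ∂_{k+1}, so:

  H_0: rank C_0 − rank ∂_1 = 6 − 5 = 1, and the invariant factors of ∂_1 are all 1, so H_0 = Z.
  H_1: rank ker ∂_1 − rank ∂_2 = (12 − 5) − 6 = 1, and the invariant factors of ∂_2 are all 1, so H_1 = Z.
  H_2: rank ker ∂_2 − rank ∂_3 = (6 − 6) − 0 = 0, and there is no ∂_3, so H_2 = 0.

(K is a triangulation of the cylinder S^1 x I.)

H_0 = Z,  H_1 = Z,  H_2 = 0.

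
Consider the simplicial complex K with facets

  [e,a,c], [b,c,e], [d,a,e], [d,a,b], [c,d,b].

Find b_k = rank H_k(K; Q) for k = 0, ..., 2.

Order the vertices as a < b < c < d < e. Listing each simplex with vertices in this order, K has dimension 2 with simplices:

  0-simplices (5): a, b, c, d, e
  1-simplices (10): ab, ac, ad, ae, bc, bd, be, cd, ce, de
  2-simplices (5): abd, ace, ade, bcd, bce

so the chain groups are C_0 ≅ Z^5, C_1 ≅ Z^10, C_2 ≅ Z^5.

∂_1: C_1 → C_0 maps an edge to its endpoints' difference, ∂[p,q] = q − p. For instance
  ∂ac = c − a.
This gives a 5×10 integer matrix of rank 4; reducing to Smith normal form yields diagonal entries (1,1,1,1).

Boundary ∂_2: C_2 → C_1 acts by ∂[p,q,r] = [q,r] − [p,r] + [p,q]. For instance
  ∂abd = bd − ad + ab,
  ∂bcd = cd − bd + bc.
This gives a 10×5 integer matrix of rank 5; reducing to Smith normal form yields diagonal entries (1,1,1,1,1).

Now H_k = ker ∂_k / im ∂_{k+1}, so:

  H_0: rank C_0 − rank ∂_1 = 5 − 4 = 1, and the invariant factors of ∂_1 are all 1, so H_0 ≅ Z.
  H_1: rank ker ∂_1 − rank ∂_2 = (10 − 4) − 5 = 1, and the invariant factors of ∂_2 are all 1, so H_1 ≅ Z.
  H_2: rank ker ∂_2 − rank ∂_3 = (5 − 5) − 0 = 0, and there is no ∂_3, so H_2 ≅ 0.

Hence the Betti numbers are b_0 = 1, b_1 = 1, b_2 = 0.

b_0 = 1, b_1 = 1, b_2 = 0.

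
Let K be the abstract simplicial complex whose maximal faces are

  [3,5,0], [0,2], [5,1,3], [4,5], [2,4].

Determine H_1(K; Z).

H_1 ≅ Z.

Order the vertices as 0 < 1 < 2 < 3 < 4 < 5. Listing each simplex with vertices in this order, K has dimension 2 with simplices:

  0-simplices (6): [0], [1], [2], [3], [4], [5]
  1-simplices (8): [0,2], [0,3], [0,5], [1,3], [1,5], [2,4], [3,5], [4,5]
  2-simplices (2): [0,3,5], [1,3,5]

Hence C_0 ≅ Z^6, C_1 ≅ Z^8, C_2 ≅ Z^2.

Boundary ∂_1: C_1 → C_0 maps an edge to its endpoints' difference, ∂[p,q] = q − p. For instance
  ∂[2,4] = [4] − [2].
This gives a 6×8 integer matrix of rank 5; reducing to Smith normal form yields diagonal entries (1,1,1,1,1).

∂_2: C_2 → C_1 maps a triangle to the signed sum of its edges. For instance
  ∂[1,3,5] = [3,5] − [1,5] + [1,3],
  ∂[0,3,5] = [3,5] − [0,5] + [0,3].
This gives a 8×2 integer matrix of rank 2; reducing to Smith normal form yields diagonal entries (1,1).

Computing H_k = (kernel of ∂_k) / (image of ∂_{k+1}):

  H_1: rank ker ∂_1 − rank ∂_2 = (8 − 5) − 2 = 1, and the invariant factors of ∂_2 are all 1, so H_1 ≅ Z.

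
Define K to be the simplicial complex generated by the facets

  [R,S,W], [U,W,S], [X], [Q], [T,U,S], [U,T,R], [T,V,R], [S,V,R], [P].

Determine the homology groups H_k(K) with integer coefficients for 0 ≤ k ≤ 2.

Fix the vertex order P < Q < R < S < T < U < V < W < X and write every simplex with vertices in increasing order. Then dim K = 2 and the simplices of K are:

  0-simplices (9): P, Q, R, S, T, U, V, W, X
  1-simplices (12): RS, RT, RU, RV, RW, ST, SU, SV, SW, TU, TV, UW
  2-simplices (6): RSV, RSW, RTU, RTV, STU, SUW

Hence C_0 ≅ Z^9, C_1 ≅ Z^12, C_2 ≅ Z^6.

∂_1: C_1 → C_0 is given by ∂[p,q] = [q] − [p].
The 9×12 boundary matrix has rank 5 and Smith normal form diag(1,1,1,1,1).

Boundary ∂_2: C_2 → C_1 acts by ∂[p,q,r] = [q,r] − [p,r] + [p,q]. For instance
  ∂STU = TU − SU + ST,
  ∂RTV = TV − RV + RT.
As a 12×6 matrix over Z this has rank 6, with invariant factors (1,1,1,1,1,1).

Now H_k = ker ∂_k / im ∂_{k+1}, so:

  H_0: rank C_0 − rank ∂_1 = 9 − 5 = 4, and the invariant factors of ∂_1 are all 1, so H_0 ≅ Z^4.
  H_1: rank ker ∂_1 − rank ∂_2 = (12 − 5) − 6 = 1, and the invariant factors of ∂_2 are all 1, so H_1 ≅ Z.
  H_2: rank ker ∂_2 − rank ∂_3 = (6 − 6) − 0 = 0, and there is no ∂_3, so H_2 ≅ 0.

H_0 ≅ Z^4,  H_1 ≅ Z,  H_2 = 0.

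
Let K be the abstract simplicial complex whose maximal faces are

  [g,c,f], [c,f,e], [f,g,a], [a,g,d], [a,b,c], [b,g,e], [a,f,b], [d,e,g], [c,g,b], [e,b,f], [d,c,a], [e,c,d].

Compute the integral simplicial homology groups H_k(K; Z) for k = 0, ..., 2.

H_0 ≅ Z,  H_1 ≅ Z/2Z,  H_2 = 0.

Take the total order a < b < c < d < e < f < g on the vertex set. Then K (dimension 2) consists of the simplices:

  0-simplices (7): a, b, c, d, e, f, g
  1-simplices (18): ab, ac, ad, af, ag, bc, be, bf, bg, cd, ce, cf, cg, de, dg, ef, eg, fg
  2-simplices (12): abc, abf, acd, adg, afg, bcg, bef, beg, cde, cef, cfg, deg

Hence C_0 ≅ Z^7, C_1 ≅ Z^18, C_2 ≅ Z^12.

∂_1: C_1 → C_0 sends each edge [p,q] (with p < q) to q − p.
The 7×18 boundary matrix has rank 6 and Smith normal form diag(1,1,1,1,1,1).

The boundary map ∂_2: C_2 → C_1 maps a triangle to the signed sum of its edges. For instance
  ∂cde = de − ce + cd,
  ∂adg = dg − ag + ad.
This gives a 18×12 integer matrix of rank 12; reducing to Smith normal form yields diagonal entries (1,1,1,1,1,1,1,1,1,1,1,2).

Now H_k = ker ∂_k / im ∂_{k+1}, so:

  H_0: rank C_0 − rank ∂_1 = 7 − 6 = 1, and the invariant factors of ∂_1 are all 1, so H_0 ≅ Z.
  H_1: rank ker ∂_1 − rank ∂_2 = (18 − 6) − 12 = 0, and ∂_2 has invariant factor 2 > 1, so H_1 ≅ Z/2Z.
  H_2: rank ker ∂_2 − rank ∂_3 = (12 − 12) − 0 = 0, and there is no ∂_3, so H_2 ≅ 0.

As a check, the Euler characteristic is 7 − 18 + 12 = 1, which agrees with 1 − 0 + 0 = 1.
(K is a triangulation of the real projective plane RP^2.)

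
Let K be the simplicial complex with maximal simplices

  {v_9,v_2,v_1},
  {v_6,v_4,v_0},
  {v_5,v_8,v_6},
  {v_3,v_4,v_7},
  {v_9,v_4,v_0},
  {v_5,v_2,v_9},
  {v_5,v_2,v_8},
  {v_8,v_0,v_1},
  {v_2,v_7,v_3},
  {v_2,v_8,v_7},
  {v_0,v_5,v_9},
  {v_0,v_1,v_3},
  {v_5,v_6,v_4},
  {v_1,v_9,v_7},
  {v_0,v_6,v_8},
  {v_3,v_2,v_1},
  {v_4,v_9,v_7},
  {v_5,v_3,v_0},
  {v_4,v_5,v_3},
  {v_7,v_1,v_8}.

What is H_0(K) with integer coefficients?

H_0 ≅ Z.

We work with the vertex ordering v_0 < v_1 < v_2 < v_3 < v_4 < v_5 < v_6 < v_7 < v_8 < v_9. The simplices of K, each written with vertices in increasing order, are:

  0-simplices (10): [v_0], [v_1], [v_2], [v_3], [v_4], [v_5], [v_6], [v_7], [v_8], [v_9]
  1-simplices (30): (30 of them)
  2-simplices (20): (20 of them)

Hence C_0 ≅ Z^10, C_1 ≅ Z^30, C_2 ≅ Z^20.

Boundary ∂_1: C_1 → C_0 is given by ∂[p,q] = [q] − [p].
This gives a 10×30 integer matrix of rank 9; reducing to Smith normal form yields diagonal entries (1,1,1,1,1,1,1,1,1).

Boundary ∂_2: C_2 → C_1 sends each 2-simplex [p,q,r] to [q,r] − [p,r] + [p,q]. For instance
  ∂[v_0,v_4,v_6] = [v_4,v_6] − [v_0,v_6] + [v_0,v_4],
  ∂[v_1,v_7,v_8] = [v_7,v_8] − [v_1,v_8] + [v_1,v_7].
The 30×20 boundary matrix has rank 20 and Smith normal form diag(1,1,1,1,1,1,1,1,1,1,1,1,1,1,1,1,1,1,1,2).

Computing H_k = (kernel of ∂_k) / (image of ∂_{k+1}):

  H_0: rank C_0 − rank ∂_1 = 10 − 9 = 1, and the invariant factors of ∂_1 are all 1, so H_0 ≅ Z.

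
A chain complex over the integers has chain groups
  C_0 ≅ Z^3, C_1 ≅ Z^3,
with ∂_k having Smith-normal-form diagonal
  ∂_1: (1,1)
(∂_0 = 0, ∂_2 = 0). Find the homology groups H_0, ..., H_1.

H_0 ≅ Z,  H_1 ≅ Z.

H_0: b_0 = 3 − 0 − 2 = 1; torsion from ∂_1 factors > 1: none. So H_0 ≅ Z.
H_1: b_1 = 3 − 2 − 0 = 1; torsion from ∂_2 factors > 1: none. So H_1 ≅ Z.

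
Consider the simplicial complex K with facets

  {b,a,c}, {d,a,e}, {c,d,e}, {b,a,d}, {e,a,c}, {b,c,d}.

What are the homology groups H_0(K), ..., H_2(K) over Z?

Fix the vertex order a < b < c < d < e and write every simplex with vertices in increasing order. Then dim K = 2 and the simplices of K are:

  0-simplices (5): a, b, c, d, e
  1-simplices (9): ab, ac, ad, ae, bc, bd, cd, ce, de
  2-simplices (6): abc, abd, ace, ade, bcd, cde

Hence C_0 ≅ Z^5, C_1 ≅ Z^9, C_2 ≅ Z^6.

Boundary ∂_1: C_1 → C_0 is given by ∂[p,q] = [q] − [p]. For instance
  ∂ab = b − a.
The resulting 5×9 matrix has rank 4, and its Smith normal form has invariant factors (1,1,1,1).

∂_2: C_2 → C_1 acts by ∂[p,q,r] = [q,r] − [p,r] + [p,q]. For instance
  ∂ace = ce − ae + ac,
  ∂ade = de − ae + ad.
This gives a 9×6 integer matrix of rank 5; reducing to Smith normal form yields diagonal entries (1,1,1,1,1).

Now H_k = ker ∂_k / im ∂_{k+1}, so:

  H_0: rank C_0 − rank ∂_1 = 5 − 4 = 1, and the invariant factors of ∂_1 are all 1, so H_0 = Z.
  H_1: rank ker ∂_1 − rank ∂_2 = (9 − 4) − 5 = 0, and the invariant factors of ∂_2 are all 1, so H_1 = 0.
  H_2: rank ker ∂_2 − rank ∂_3 = (6 − 5) − 0 = 1, and there is no ∂_3, so H_2 = Z.

As a check, the Euler characteristic is 5 − 9 + 6 = 2, which agrees with 1 − 0 + 1 = 2.
(K is a triangulation of the 2-sphere S^2.)

H_0 = Z,  H_1 = 0,  H_2 = Z.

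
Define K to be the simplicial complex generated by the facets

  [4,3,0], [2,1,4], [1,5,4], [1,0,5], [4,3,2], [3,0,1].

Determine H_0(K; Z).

H_0 = Z.

Take the total order 0 < 1 < 2 < 3 < 4 < 5 on the vertex set. Then K (dimension 2) consists of the simplices:

  0-simplices (6): [0], [1], [2], [3], [4], [5]
  1-simplices (12): [0,1], [0,3], [0,4], [0,5], [1,2], [1,3], [1,4], [1,5], [2,3], [2,4], [3,4], [4,5]
  2-simplices (6): [0,1,3], [0,1,5], [0,3,4], [1,2,4], [1,4,5], [2,3,4]

so the chain groups are C_0 ≅ Z^6, C_1 ≅ Z^12, C_2 ≅ Z^6.

The boundary map ∂_1: C_1 → C_0 maps an edge to its endpoints' difference, ∂[p,q] = q − p. For instance
  ∂[0,4] = [4] − [0].
The 6×12 boundary matrix has rank 5 and Smith normal form diag(1,1,1,1,1).

The boundary map ∂_2: C_2 → C_1 acts by ∂[p,q,r] = [q,r] − [p,r] + [p,q]. For instance
  ∂[1,2,4] = [2,4] − [1,4] + [1,2],
  ∂[2,3,4] = [3,4] − [2,4] + [2,3].
As a 12×6 matrix over Z this has rank 6, with invariant factors (1,1,1,1,1,1).

From H_k ≅ ker(∂_k) / im(∂_{k+1}) we obtain:

  H_0: rank C_0 − rank ∂_1 = 6 − 5 = 1, and the invariant factors of ∂_1 are all 1, so H_0 ≅ Z.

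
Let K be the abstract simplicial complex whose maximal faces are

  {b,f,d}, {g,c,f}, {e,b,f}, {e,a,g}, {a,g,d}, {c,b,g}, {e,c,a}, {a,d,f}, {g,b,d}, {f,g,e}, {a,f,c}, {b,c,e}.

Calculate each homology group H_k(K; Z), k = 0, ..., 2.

H_0 = Z,  H_1 = Z/2,  H_2 = 0.

Fix the vertex order a < b < c < d < e < f < g and write every simplex with vertices in increasing order. Then dim K = 2 and the simplices of K are:

  0-simplices (7): a, b, c, d, e, f, g
  1-simplices (18): ac, ad, ae, af, ag, bc, bd, be, bf, bg, ce, cf, cg, df, dg, ef, eg, fg
  2-simplices (12): ace, acf, adf, adg, aeg, bce, bcg, bdf, bdg, bef, cfg, efg

so the chain groups are C_0 ≅ Z^7, C_1 ≅ Z^18, C_2 ≅ Z^12.

∂_1: C_1 → C_0 sends each edge [p,q] (with p < q) to q − p.
This gives a 7×18 integer matrix of rank 6; reducing to Smith normal form yields diagonal entries (1,1,1,1,1,1).

Boundary ∂_2: C_2 → C_1 acts by ∂[p,q,r] = [q,r] − [p,r] + [p,q]. For instance
  ∂aeg = eg − ag + ae,
  ∂efg = fg − eg + ef.
As a 18×12 matrix over Z this has rank 12, with invariant factors (1,1,1,1,1,1,1,1,1,1,1,2).

Reading off H_k = ker ∂_k / im ∂_{k+1}:

  H_0: rank C_0 − rank ∂_1 = 7 − 6 = 1, and the invariant factors of ∂_1 are all 1, so H_0 ≅ Z.
  H_1: rank ker ∂_1 − rank ∂_2 = (18 − 6) − 12 = 0, and ∂_2 has invariant factor 2 > 1, so H_1 ≅ Z/2.
  H_2: rank ker ∂_2 − rank ∂_3 = (12 − 12) − 0 = 0, and there is no ∂_3, so H_2 ≅ 0.

As a check, the Euler characteristic is 7 − 18 + 12 = 1, which agrees with 1 − 0 + 0 = 1.
(K is a triangulation of the real projective plane RP^2.)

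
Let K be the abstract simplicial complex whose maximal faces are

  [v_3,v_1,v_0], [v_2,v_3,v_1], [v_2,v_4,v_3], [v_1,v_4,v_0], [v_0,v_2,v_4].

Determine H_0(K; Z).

H_0 = Z.

Take the total order v_0 < v_1 < v_2 < v_3 < v_4 on the vertex set. Then K (dimension 2) consists of the simplices:

  0-simplices (5): [v_0], [v_1], [v_2], [v_3], [v_4]
  1-simplices (10): [v_0,v_1], [v_0,v_2], [v_0,v_3], [v_0,v_4], [v_1,v_2], [v_1,v_3], [v_1,v_4], [v_2,v_3], [v_2,v_4], [v_3,v_4]
  2-simplices (5): [v_0,v_1,v_3], [v_0,v_1,v_4], [v_0,v_2,v_4], [v_1,v_2,v_3], [v_2,v_3,v_4]

so the chain groups are C_0 ≅ Z^5, C_1 ≅ Z^10, C_2 ≅ Z^5.

Boundary ∂_1: C_1 → C_0 maps an edge to its endpoints' difference, ∂[p,q] = q − p. For instance
  ∂[v_0,v_1] = [v_1] − [v_0].
The 5×10 boundary matrix has rank 4 and Smith normal form diag(1,1,1,1).

The boundary map ∂_2: C_2 → C_1 maps a triangle to the signed sum of its edges. For instance
  ∂[v_1,v_2,v_3] = [v_2,v_3] − [v_1,v_3] + [v_1,v_2],
  ∂[v_2,v_3,v_4] = [v_3,v_4] − [v_2,v_4] + [v_2,v_3].
The 10×5 boundary matrix has rank 5 and Smith normal form diag(1,1,1,1,1).

Now H_k = ker ∂_k / im ∂_{k+1}, so:

  H_0: rank C_0 − rank ∂_1 = 5 − 4 = 1, and the invariant factors of ∂_1 are all 1, so H_0 = Z.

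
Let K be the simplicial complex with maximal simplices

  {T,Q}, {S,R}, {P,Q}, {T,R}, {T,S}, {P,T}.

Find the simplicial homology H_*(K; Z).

K has 5 vertices, 6 edges.
rank ∂_0 = 0, rank ∂_1 = 4 ⇒ b_0 = 5 − 0 − 4 = 1; all invariant factors of ∂_1 are 1 so no torsion. So H_0 = Z.
rank ∂_1 = 4, rank ∂_2 = 0 ⇒ b_1 = 6 − 4 − 0 = 2. So H_1 = Z^2.

H_0 ≅ Z,  H_1 ≅ Z^2.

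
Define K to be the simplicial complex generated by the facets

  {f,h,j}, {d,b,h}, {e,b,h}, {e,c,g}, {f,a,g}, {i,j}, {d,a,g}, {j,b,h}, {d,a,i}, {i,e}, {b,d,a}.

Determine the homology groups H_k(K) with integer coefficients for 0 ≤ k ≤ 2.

H_0 = Z,  H_1 = Z^4,  H_2 = 0.

K has 10 vertices, 22 edges, 9 triangles.
rank ∂_0 = 0, rank ∂_1 = 9 ⇒ b_0 = 10 − 0 − 9 = 1; all invariant factors of ∂_1 are 1 so no torsion. So H_0 = Z.
rank ∂_1 = 9, rank ∂_2 = 9 ⇒ b_1 = 22 − 9 − 9 = 4; all invariant factors of ∂_2 are 1 so no torsion. So H_1 = Z^4.
rank ∂_2 = 9, rank ∂_3 = 0 ⇒ b_2 = 9 − 9 − 0 = 0. So H_2 = 0.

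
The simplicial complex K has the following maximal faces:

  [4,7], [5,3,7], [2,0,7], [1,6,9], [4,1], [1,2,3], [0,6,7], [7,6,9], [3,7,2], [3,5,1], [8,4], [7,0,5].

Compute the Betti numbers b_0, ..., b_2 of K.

K has 10 vertices, 20 edges, 9 triangles.
rank ∂_0 = 0, rank ∂_1 = 9 ⇒ b_0 = 10 − 0 − 9 = 1; all invariant factors of ∂_1 are 1 so no torsion. So H_0 ≅ Z.
rank ∂_1 = 9, rank ∂_2 = 9 ⇒ b_1 = 20 − 9 − 9 = 2; all invariant factors of ∂_2 are 1 so no torsion. So H_1 ≅ Z^2.
rank ∂_2 = 9, rank ∂_3 = 0 ⇒ b_2 = 9 − 9 − 0 = 0. So H_2 ≅ 0.

b_0 = 1, b_1 = 2, b_2 = 0.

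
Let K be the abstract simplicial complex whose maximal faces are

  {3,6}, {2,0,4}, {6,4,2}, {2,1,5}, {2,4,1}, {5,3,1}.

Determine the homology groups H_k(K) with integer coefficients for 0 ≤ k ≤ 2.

Order the vertices as 0 < 1 < 2 < 3 < 4 < 5 < 6. Listing each simplex with vertices in this order, K has dimension 2 with simplices:

  0-simplices (7): [0], [1], [2], [3], [4], [5], [6]
  1-simplices (12): [0,2], [0,4], [1,2], [1,3], [1,4], [1,5], [2,4], [2,5], [2,6], [3,5], [3,6], [4,6]
  2-simplices (5): [0,2,4], [1,2,4], [1,2,5], [1,3,5], [2,4,6]

giving chain groups C_0 ≅ Z^7, C_1 ≅ Z^12, C_2 ≅ Z^5.

The boundary map ∂_1: C_1 → C_0 maps an edge to its endpoints' difference, ∂[p,q] = q − p. For instance
  ∂[1,4] = [4] − [1].
The resulting 7×12 matrix has rank 6, and its Smith normal form has invariant factors (1,1,1,1,1,1).

The boundary map ∂_2: C_2 → C_1 sends each 2-simplex [p,q,r] to [q,r] − [p,r] + [p,q]. For instance
  ∂[2,4,6] = [4,6] − [2,6] + [2,4],
  ∂[1,3,5] = [3,5] − [1,5] + [1,3].
As a 12×5 matrix over Z this has rank 5, with invariant factors (1,1,1,1,1).

Now H_k = ker ∂_k / im ∂_{k+1}, so:

  H_0: rank C_0 − rank ∂_1 = 7 − 6 = 1, and the invariant factors of ∂_1 are all 1, so H_0 = Z.
  H_1: rank ker ∂_1 − rank ∂_2 = (12 − 6) − 5 = 1, and the invariant factors of ∂_2 are all 1, so H_1 = Z.
  H_2: rank ker ∂_2 − rank ∂_3 = (5 − 5) − 0 = 0, and there is no ∂_3, so H_2 = 0.

As a check, the Euler characteristic is 7 − 12 + 5 = 0, which agrees with 1 − 1 + 0 = 0.

H_0 = Z,  H_1 = Z,  H_2 = 0.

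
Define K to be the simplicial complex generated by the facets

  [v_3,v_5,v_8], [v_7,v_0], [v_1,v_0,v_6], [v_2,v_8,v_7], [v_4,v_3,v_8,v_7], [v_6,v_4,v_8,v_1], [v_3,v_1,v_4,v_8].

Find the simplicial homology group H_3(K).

Order the vertices as v_0 < v_1 < v_2 < v_3 < v_4 < v_5 < v_6 < v_7 < v_8. Listing each simplex with vertices in this order, K has dimension 3 with simplices:

  0-simplices (9): [v_0], [v_1], [v_2], [v_3], [v_4], [v_5], [v_6], [v_7], [v_8]
  1-simplices (19): (19 of them)
  2-simplices (13): (13 of them)
  3-simplices (3): [v_1,v_3,v_4,v_8], [v_1,v_4,v_6,v_8], [v_3,v_4,v_7,v_8]

Hence C_0 ≅ Z^9, C_1 ≅ Z^19, C_2 ≅ Z^13, C_3 ≅ Z^3.

∂_1: C_1 → C_0 sends each edge [p,q] (with p < q) to q − p. For instance
  ∂[v_3,v_5] = [v_5] − [v_3].
This gives a 9×19 integer matrix of rank 8; reducing to Smith normal form yields diagonal entries (1,1,1,1,1,1,1,1).

Boundary ∂_2: C_2 → C_1 maps a triangle to the signed sum of its edges. For instance
  ∂[v_3,v_5,v_8] = [v_5,v_8] − [v_3,v_8] + [v_3,v_5],
  ∂[v_2,v_7,v_8] = [v_7,v_8] − [v_2,v_8] + [v_2,v_7].
The 19×13 boundary matrix has rank 10 and Smith normal form diag(1,1,1,1,1,1,1,1,1,1).

∂_3: C_3 → C_2 sends each 3-simplex σ to the alternating sum Σ_i (−1)^i (σ with its i-th vertex removed). For instance
  ∂[v_1,v_4,v_6,v_8] = [v_4,v_6,v_8] − [v_1,v_6,v_8] + [v_1,v_4,v_8] − [v_1,v_4,v_6],
  ∂[v_3,v_4,v_7,v_8] = [v_4,v_7,v_8] − [v_3,v_7,v_8] + [v_3,v_4,v_8] − [v_3,v_4,v_7].
As a 13×3 matrix over Z this has rank 3, with invariant factors (1,1,1).

From H_k ≅ ker(∂_k) / im(∂_{k+1}) we obtain:

  H_3: rank ker ∂_3 − rank ∂_4 = (3 − 3) − 0 = 0, and there is no ∂_4, so H_3 ≅ 0.

H_3 = 0.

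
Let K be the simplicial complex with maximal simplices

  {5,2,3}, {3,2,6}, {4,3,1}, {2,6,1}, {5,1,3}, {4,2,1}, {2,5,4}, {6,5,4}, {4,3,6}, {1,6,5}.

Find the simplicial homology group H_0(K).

H_0 = Z.

Order the vertices as 1 < 2 < 3 < 4 < 5 < 6. Listing each simplex with vertices in this order, K has dimension 2 with simplices:

  0-simplices (6): [1], [2], [3], [4], [5], [6]
  1-simplices (15): [1,2], [1,3], [1,4], [1,5], [1,6], [2,3], [2,4], [2,5], [2,6], [3,4], [3,5], [3,6], [4,5], [4,6], [5,6]
  2-simplices (10): [1,2,4], [1,2,6], [1,3,4], [1,3,5], [1,5,6], [2,3,5], [2,3,6], [2,4,5], [3,4,6], [4,5,6]

Hence C_0 ≅ Z^6, C_1 ≅ Z^15, C_2 ≅ Z^10.

The boundary map ∂_1: C_1 → C_0 maps an edge to its endpoints' difference, ∂[p,q] = q − p. For instance
  ∂[2,5] = [5] − [2].
This gives a 6×15 integer matrix of rank 5; reducing to Smith normal form yields diagonal entries (1,1,1,1,1).

∂_2: C_2 → C_1 acts by ∂[p,q,r] = [q,r] − [p,r] + [p,q]. For instance
  ∂[2,4,5] = [4,5] − [2,5] + [2,4],
  ∂[1,5,6] = [5,6] − [1,6] + [1,5].
As a 15×10 matrix over Z this has rank 10, with invariant factors (1,1,1,1,1,1,1,1,1,2).

Reading off H_k = ker ∂_k / im ∂_{k+1}:

  H_0: rank C_0 − rank ∂_1 = 6 − 5 = 1, and the invariant factors of ∂_1 are all 1, so H_0 ≅ Z.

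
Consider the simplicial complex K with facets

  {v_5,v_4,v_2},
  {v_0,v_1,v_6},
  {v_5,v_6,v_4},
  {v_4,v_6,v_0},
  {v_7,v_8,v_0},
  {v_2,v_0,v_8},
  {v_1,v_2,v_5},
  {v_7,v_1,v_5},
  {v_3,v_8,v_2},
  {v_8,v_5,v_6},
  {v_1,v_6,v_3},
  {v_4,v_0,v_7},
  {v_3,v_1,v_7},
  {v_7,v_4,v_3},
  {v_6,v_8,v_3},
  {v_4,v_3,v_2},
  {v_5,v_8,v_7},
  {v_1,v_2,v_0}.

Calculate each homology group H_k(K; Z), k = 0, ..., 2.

Take the total order v_0 < v_1 < v_2 < v_3 < v_4 < v_5 < v_6 < v_7 < v_8 on the vertex set. Then K (dimension 2) consists of the simplices:

  0-simplices (9): [v_0], [v_1], [v_2], [v_3], [v_4], [v_5], [v_6], [v_7], [v_8]
  1-simplices (27): (27 of them)
  2-simplices (18): (18 of them)

so the chain groups are C_0 ≅ Z^9, C_1 ≅ Z^27, C_2 ≅ Z^18.

The boundary map ∂_1: C_1 → C_0 is given by ∂[p,q] = [q] − [p]. For instance
  ∂[v_4,v_5] = [v_5] − [v_4].
The resulting 9×27 matrix has rank 8, and its Smith normal form has invariant factors (1,1,1,1,1,1,1,1).

Boundary ∂_2: C_2 → C_1 acts by ∂[p,q,r] = [q,r] − [p,r] + [p,q]. For instance
  ∂[v_0,v_2,v_8] = [v_2,v_8] − [v_0,v_8] + [v_0,v_2],
  ∂[v_0,v_4,v_6] = [v_4,v_6] − [v_0,v_6] + [v_0,v_4].
The resulting 27×18 matrix has rank 17, and its Smith normal form has invariant factors (1,1,1,1,1,1,1,1,1,1,1,1,1,1,1,1,1).

From H_k ≅ ker(∂_k) / im(∂_{k+1}) we obtain:

  H_0: rank C_0 − rank ∂_1 = 9 − 8 = 1, and the invariant factors of ∂_1 are all 1, so H_0 ≅ Z.
  H_1: rank ker ∂_1 − rank ∂_2 = (27 − 8) − 17 = 2, and the invariant factors of ∂_2 are all 1, so H_1 ≅ Z^2.
  H_2: rank ker ∂_2 − rank ∂_3 = (18 − 17) − 0 = 1, and there is no ∂_3, so H_2 ≅ Z.

H_0 ≅ Z,  H_1 ≅ Z^2,  H_2 ≅ Z.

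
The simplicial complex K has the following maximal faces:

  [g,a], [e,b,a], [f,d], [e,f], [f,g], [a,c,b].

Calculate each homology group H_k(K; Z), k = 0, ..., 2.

H_0 ≅ Z,  H_1 ≅ Z,  H_2 = 0.

Fix the vertex order a < b < c < d < e < f < g and write every simplex with vertices in increasing order. Then dim K = 2 and the simplices of K are:

  0-simplices (7): a, b, c, d, e, f, g
  1-simplices (9): ab, ac, ae, ag, bc, be, df, ef, fg
  2-simplices (2): abc, abe

Hence C_0 ≅ Z^7, C_1 ≅ Z^9, C_2 ≅ Z^2.

Boundary ∂_1: C_1 → C_0 maps an edge to its endpoints' difference, ∂[p,q] = q − p.
This gives a 7×9 integer matrix of rank 6; reducing to Smith normal form yields diagonal entries (1,1,1,1,1,1).

∂_2: C_2 → C_1 acts by ∂[p,q,r] = [q,r] − [p,r] + [p,q]. For instance
  ∂abc = bc − ac + ab,
  ∂abe = be − ae + ab.
This gives a 9×2 integer matrix of rank 2; reducing to Smith normal form yields diagonal entries (1,1).

From H_k ≅ ker(∂_k) / im(∂_{k+1}) we obtain:

  H_0: rank C_0 − rank ∂_1 = 7 − 6 = 1, and the invariant factors of ∂_1 are all 1, so H_0 ≅ Z.
  H_1: rank ker ∂_1 − rank ∂_2 = (9 − 6) − 2 = 1, and the invariant factors of ∂_2 are all 1, so H_1 ≅ Z.
  H_2: rank ker ∂_2 − rank ∂_3 = (2 − 2) − 0 = 0, and there is no ∂_3, so H_2 ≅ 0.

As a check, the Euler characteristic is 7 − 9 + 2 = 0, which agrees with 1 − 1 + 0 = 0.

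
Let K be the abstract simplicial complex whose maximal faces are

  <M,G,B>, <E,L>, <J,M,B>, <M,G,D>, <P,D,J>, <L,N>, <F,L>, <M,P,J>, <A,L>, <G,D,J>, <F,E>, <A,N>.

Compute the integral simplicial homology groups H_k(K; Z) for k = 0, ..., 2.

K has 11 vertices, 18 edges, 6 triangles.
rank ∂_0 = 0, rank ∂_1 = 9 ⇒ b_0 = 11 − 0 − 9 = 2; all invariant factors of ∂_1 are 1 so no torsion. So H_0 ≅ Z^2.
rank ∂_1 = 9, rank ∂_2 = 6 ⇒ b_1 = 18 − 9 − 6 = 3; all invariant factors of ∂_2 are 1 so no torsion. So H_1 ≅ Z^3.
rank ∂_2 = 6, rank ∂_3 = 0 ⇒ b_2 = 6 − 6 − 0 = 0. So H_2 ≅ 0.

H_0 ≅ Z^2,  H_1 ≅ Z^3,  H_2 = 0.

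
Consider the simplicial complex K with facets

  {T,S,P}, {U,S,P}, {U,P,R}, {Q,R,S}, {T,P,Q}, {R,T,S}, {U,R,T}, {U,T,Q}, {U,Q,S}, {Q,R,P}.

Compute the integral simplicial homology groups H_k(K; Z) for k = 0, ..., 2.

H_0 = Z,  H_1 = Z/2Z,  H_2 = 0.

Fix the vertex order P < Q < R < S < T < U and write every simplex with vertices in increasing order. Then dim K = 2 and the simplices of K are:

  0-simplices (6): P, Q, R, S, T, U
  1-simplices (15): PQ, PR, PS, PT, PU, QR, QS, QT, QU, RS, RT, RU, ST, SU, TU
  2-simplices (10): PQR, PQT, PRU, PST, PSU, QRS, QSU, QTU, RST, RTU

so the chain groups are C_0 ≅ Z^6, C_1 ≅ Z^15, C_2 ≅ Z^10.

The boundary map ∂_1: C_1 → C_0 sends each edge [p,q] (with p < q) to q − p.
As a 6×15 matrix over Z this has rank 5, with invariant factors (1,1,1,1,1).

Boundary ∂_2: C_2 → C_1 acts by ∂[p,q,r] = [q,r] − [p,r] + [p,q]. For instance
  ∂RTU = TU − RU + RT,
  ∂PQT = QT − PT + PQ.
This gives a 15×10 integer matrix of rank 10; reducing to Smith normal form yields diagonal entries (1,1,1,1,1,1,1,1,1,2).

Now H_k = ker ∂_k / im ∂_{k+1}, so:

  H_0: rank C_0 − rank ∂_1 = 6 − 5 = 1, and the invariant factors of ∂_1 are all 1, so H_0 ≅ Z.
  H_1: rank ker ∂_1 − rank ∂_2 = (15 − 5) − 10 = 0, and ∂_2 has invariant factor 2 > 1, so H_1 ≅ Z/2Z.
  H_2: rank ker ∂_2 − rank ∂_3 = (10 − 10) − 0 = 0, and there is no ∂_3, so H_2 ≅ 0.

As a check, the Euler characteristic is 6 − 15 + 10 = 1, which agrees with 1 − 0 + 0 = 1.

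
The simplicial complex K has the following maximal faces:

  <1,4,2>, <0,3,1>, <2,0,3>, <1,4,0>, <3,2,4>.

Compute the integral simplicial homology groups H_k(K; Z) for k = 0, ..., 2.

We work with the vertex ordering 0 < 1 < 2 < 3 < 4. The simplices of K, each written with vertices in increasing order, are:

  0-simplices (5): [0], [1], [2], [3], [4]
  1-simplices (10): [0,1], [0,2], [0,3], [0,4], [1,2], [1,3], [1,4], [2,3], [2,4], [3,4]
  2-simplices (5): [0,1,3], [0,1,4], [0,2,3], [1,2,4], [2,3,4]

so the chain groups are C_0 ≅ Z^5, C_1 ≅ Z^10, C_2 ≅ Z^5.

Boundary ∂_1: C_1 → C_0 is given by ∂[p,q] = [q] − [p].
As a 5×10 matrix over Z this has rank 4, with invariant factors (1,1,1,1).

The boundary map ∂_2: C_2 → C_1 acts by ∂[p,q,r] = [q,r] − [p,r] + [p,q]. For instance
  ∂[1,2,4] = [2,4] − [1,4] + [1,2],
  ∂[2,3,4] = [3,4] − [2,4] + [2,3].
The resulting 10×5 matrix has rank 5, and its Smith normal form has invariant factors (1,1,1,1,1).

Computing H_k = (kernel of ∂_k) / (image of ∂_{k+1}):

  H_0: rank C_0 − rank ∂_1 = 5 − 4 = 1, and the invariant factors of ∂_1 are all 1, so H_0 = Z.
  H_1: rank ker ∂_1 − rank ∂_2 = (10 − 4) − 5 = 1, and the invariant factors of ∂_2 are all 1, so H_1 = Z.
  H_2: rank ker ∂_2 − rank ∂_3 = (5 − 5) − 0 = 0, and there is no ∂_3, so H_2 = 0.

As a check, the Euler characteristic is 5 − 10 + 5 = 0, which agrees with 1 − 1 + 0 = 0.
(K is a triangulation of the Möbius band.)

H_0 = Z,  H_1 = Z,  H_2 = 0.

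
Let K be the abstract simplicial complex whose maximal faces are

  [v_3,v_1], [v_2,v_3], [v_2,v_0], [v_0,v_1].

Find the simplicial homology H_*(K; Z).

Take the total order v_0 < v_1 < v_2 < v_3 on the vertex set. Then K (dimension 1) consists of the simplices:

  0-simplices (4): [v_0], [v_1], [v_2], [v_3]
  1-simplices (4): [v_0,v_1], [v_0,v_2], [v_1,v_3], [v_2,v_3]

giving chain groups C_0 ≅ Z^4, C_1 ≅ Z^4.

∂_1: C_1 → C_0 sends each edge [p,q] (with p < q) to q − p. For instance
  ∂[v_1,v_3] = [v_3] − [v_1].
The resulting 4×4 matrix has rank 3, and its Smith normal form has invariant factors (1,1,1).

From H_k ≅ ker(∂_k) / im(∂_{k+1}) we obtain:

  H_0: rank C_0 − rank ∂_1 = 4 − 3 = 1, and the invariant factors of ∂_1 are all 1, so H_0 ≅ Z.
  H_1: rank ker ∂_1 − rank ∂_2 = (4 − 3) − 0 = 1, and there is no ∂_2, so H_1 ≅ Z.

H_0 ≅ Z,  H_1 ≅ Z.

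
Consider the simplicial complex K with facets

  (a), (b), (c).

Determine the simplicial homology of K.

H_0 ≅ Z^3.

K has 3 vertices.
rank ∂_0 = 0, rank ∂_1 = 0 ⇒ b_0 = 3 − 0 − 0 = 3. So H_0 ≅ Z^3.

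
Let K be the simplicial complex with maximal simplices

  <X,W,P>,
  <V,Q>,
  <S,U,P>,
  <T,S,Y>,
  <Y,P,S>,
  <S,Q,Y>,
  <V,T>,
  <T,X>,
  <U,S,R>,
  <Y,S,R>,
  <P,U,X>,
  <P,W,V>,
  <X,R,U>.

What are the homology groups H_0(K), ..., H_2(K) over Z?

Order the vertices as P < Q < R < S < T < U < V < W < X < Y. Listing each simplex with vertices in this order, K has dimension 2 with simplices:

  0-simplices (10): P, Q, R, S, T, U, V, W, X, Y
  1-simplices (22): PS, PU, PV, PW, PX, PY, QS, QV, QY, RS, RU, RX, RY, ST, SU, SY, TV, TX, TY, UX, VW, WX
  2-simplices (10): PSU, PSY, PUX, PVW, PWX, QSY, RSU, RSY, RUX, STY

so the chain groups are C_0 ≅ Z^10, C_1 ≅ Z^22, C_2 ≅ Z^10.

Boundary ∂_1: C_1 → C_0 sends each edge [p,q] (with p < q) to q − p. For instance
  ∂QV = V − Q.
The 10×22 boundary matrix has rank 9 and Smith normal form diag(1,1,1,1,1,1,1,1,1).

The boundary map ∂_2: C_2 → C_1 acts by ∂[p,q,r] = [q,r] − [p,r] + [p,q]. For instance
  ∂PWX = WX − PX + PW,
  ∂RSU = SU − RU + RS.
The 22×10 boundary matrix has rank 10 and Smith normal form diag(1,1,1,1,1,1,1,1,1,1).

Now H_k = ker ∂_k / im ∂_{k+1}, so:

  H_0: rank C_0 − rank ∂_1 = 10 − 9 = 1, and the invariant factors of ∂_1 are all 1, so H_0 ≅ Z.
  H_1: rank ker ∂_1 − rank ∂_2 = (22 − 9) − 10 = 3, and the invariant factors of ∂_2 are all 1, so H_1 ≅ Z^3.
  H_2: rank ker ∂_2 − rank ∂_3 = (10 − 10) − 0 = 0, and there is no ∂_3, so H_2 ≅ 0.

As a check, the Euler characteristic is 10 − 22 + 10 = -2, which agrees with 1 − 3 + 0 = -2.

H_0 = Z,  H_1 = Z^3,  H_2 = 0.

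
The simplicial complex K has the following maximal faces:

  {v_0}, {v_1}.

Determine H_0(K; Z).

Take the total order v_0 < v_1 on the vertex set. Then K (dimension 0) consists of the simplices:

  0-simplices (2): [v_0], [v_1]

giving chain groups C_0 ≅ Z^2.

From H_k ≅ ker(∂_k) / im(∂_{k+1}) we obtain:

  H_0: rank C_0 − rank ∂_1 = 2 − 0 = 2, and there is no ∂_1, so H_0 ≅ Z^2.

H_0 = Z^2.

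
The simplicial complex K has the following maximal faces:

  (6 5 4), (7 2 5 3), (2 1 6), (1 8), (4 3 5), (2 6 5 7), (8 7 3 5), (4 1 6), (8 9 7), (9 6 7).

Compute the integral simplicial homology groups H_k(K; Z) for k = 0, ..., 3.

H_0 = Z,  H_1 = Z,  H_2 = 0,  H_3 = 0.

We work with the vertex ordering 1 < 2 < 3 < 4 < 5 < 6 < 7 < 8 < 9. The simplices of K, each written with vertices in increasing order, are:

  0-simplices (9): [1], [2], [3], [4], [5], [6], [7], [8], [9]
  1-simplices (22): [1,2], [1,4], [1,6], [1,8], [2,3], [2,5], [2,6], [2,7], [3,4], [3,5], [3,7], [3,8], [4,5], [4,6], [5,6], [5,7], [5,8], [6,7], [6,9], [7,8], [7,9], [8,9]
  2-simplices (16): [1,2,6], [1,4,6], [2,3,5], [2,3,7], [2,5,6], [2,5,7], [2,6,7], [3,4,5], [3,5,7], [3,5,8], [3,7,8], [4,5,6], [5,6,7], [5,7,8], [6,7,9], [7,8,9]
  3-simplices (3): [2,3,5,7], [2,5,6,7], [3,5,7,8]

Hence C_0 ≅ Z^9, C_1 ≅ Z^22, C_2 ≅ Z^16, C_3 ≅ Z^3.

The boundary map ∂_1: C_1 → C_0 maps an edge to its endpoints' difference, ∂[p,q] = q − p.
This gives a 9×22 integer matrix of rank 8; reducing to Smith normal form yields diagonal entries (1,1,1,1,1,1,1,1).

The boundary map ∂_2: C_2 → C_1 maps a triangle to the signed sum of its edges. For instance
  ∂[3,5,7] = [5,7] − [3,7] + [3,5],
  ∂[2,3,7] = [3,7] − [2,7] + [2,3].
This gives a 22×16 integer matrix of rank 13; reducing to Smith normal form yields diagonal entries (1,1,1,1,1,1,1,1,1,1,1,1,1).

The boundary map ∂_3: C_3 → C_2 sends each 3-simplex σ to the alternating sum Σ_i (−1)^i (σ with its i-th vertex removed). For instance
  ∂[2,3,5,7] = [3,5,7] − [2,5,7] + [2,3,7] − [2,3,5],
  ∂[2,5,6,7] = [5,6,7] − [2,6,7] + [2,5,7] − [2,5,6].
The resulting 16×3 matrix has rank 3, and its Smith normal form has invariant factors (1,1,1).

Now H_k = ker ∂_k / im ∂_{k+1}, so:

  H_0: rank C_0 − rank ∂_1 = 9 − 8 = 1, and the invariant factors of ∂_1 are all 1, so H_0 ≅ Z.
  H_1: rank ker ∂_1 − rank ∂_2 = (22 − 8) − 13 = 1, and the invariant factors of ∂_2 are all 1, so H_1 ≅ Z.
  H_2: rank ker ∂_2 − rank ∂_3 = (16 − 13) − 3 = 0, and the invariant factors of ∂_3 are all 1, so H_2 ≅ 0.
  H_3: rank ker ∂_3 − rank ∂_4 = (3 − 3) − 0 = 0, and there is no ∂_4, so H_3 ≅ 0.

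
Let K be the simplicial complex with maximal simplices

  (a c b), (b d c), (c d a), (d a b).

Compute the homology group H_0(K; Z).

H_0 ≅ Z.

Take the total order a < b < c < d on the vertex set. Then K (dimension 2) consists of the simplices:

  0-simplices (4): a, b, c, d
  1-simplices (6): ab, ac, ad, bc, bd, cd
  2-simplices (4): abc, abd, acd, bcd

so the chain groups are C_0 ≅ Z^4, C_1 ≅ Z^6, C_2 ≅ Z^4.

Boundary ∂_1: C_1 → C_0 is given by ∂[p,q] = [q] − [p].
The resulting 4×6 matrix has rank 3, and its Smith normal form has invariant factors (1,1,1).

Boundary ∂_2: C_2 → C_1 acts by ∂[p,q,r] = [q,r] − [p,r] + [p,q]. For instance
  ∂bcd = cd − bd + bc,
  ∂abd = bd − ad + ab.
The resulting 6×4 matrix has rank 3, and its Smith normal form has invariant factors (1,1,1).

Computing H_k = (kernel of ∂_k) / (image of ∂_{k+1}):

  H_0: rank C_0 − rank ∂_1 = 4 − 3 = 1, and the invariant factors of ∂_1 are all 1, so H_0 = Z.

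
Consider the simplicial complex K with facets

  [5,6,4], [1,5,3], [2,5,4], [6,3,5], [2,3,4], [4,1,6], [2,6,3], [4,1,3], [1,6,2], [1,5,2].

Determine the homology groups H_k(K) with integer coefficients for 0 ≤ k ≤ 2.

We work with the vertex ordering 1 < 2 < 3 < 4 < 5 < 6. The simplices of K, each written with vertices in increasing order, are:

  0-simplices (6): [1], [2], [3], [4], [5], [6]
  1-simplices (15): [1,2], [1,3], [1,4], [1,5], [1,6], [2,3], [2,4], [2,5], [2,6], [3,4], [3,5], [3,6], [4,5], [4,6], [5,6]
  2-simplices (10): [1,2,5], [1,2,6], [1,3,4], [1,3,5], [1,4,6], [2,3,4], [2,3,6], [2,4,5], [3,5,6], [4,5,6]

so the chain groups are C_0 ≅ Z^6, C_1 ≅ Z^15, C_2 ≅ Z^10.

The boundary map ∂_1: C_1 → C_0 maps an edge to its endpoints' difference, ∂[p,q] = q − p.
The 6×15 boundary matrix has rank 5 and Smith normal form diag(1,1,1,1,1).

The boundary map ∂_2: C_2 → C_1 sends each 2-simplex [p,q,r] to [q,r] − [p,r] + [p,q]. For instance
  ∂[3,5,6] = [5,6] − [3,6] + [3,5],
  ∂[1,4,6] = [4,6] − [1,6] + [1,4].
The resulting 15×10 matrix has rank 10, and its Smith normal form has invariant factors (1,1,1,1,1,1,1,1,1,2).

Computing H_k = (kernel of ∂_k) / (image of ∂_{k+1}):

  H_0: rank C_0 − rank ∂_1 = 6 − 5 = 1, and the invariant factors of ∂_1 are all 1, so H_0 ≅ Z.
  H_1: rank ker ∂_1 − rank ∂_2 = (15 − 5) − 10 = 0, and ∂_2 has invariant factor 2 > 1, so H_1 ≅ Z/2Z.
  H_2: rank ker ∂_2 − rank ∂_3 = (10 − 10) − 0 = 0, and there is no ∂_3, so H_2 ≅ 0.

H_0 ≅ Z,  H_1 ≅ Z/2Z,  H_2 = 0.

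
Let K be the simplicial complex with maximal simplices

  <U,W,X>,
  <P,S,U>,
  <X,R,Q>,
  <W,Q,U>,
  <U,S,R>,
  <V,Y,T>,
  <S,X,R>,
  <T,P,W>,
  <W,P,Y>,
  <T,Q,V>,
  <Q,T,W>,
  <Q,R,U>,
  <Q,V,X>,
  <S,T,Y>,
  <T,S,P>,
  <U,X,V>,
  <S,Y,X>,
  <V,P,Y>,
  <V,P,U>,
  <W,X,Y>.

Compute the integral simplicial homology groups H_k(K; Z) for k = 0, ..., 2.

H_0 ≅ Z,  H_1 ≅ Z ⊕ Z/2,  H_2 = 0.

We work with the vertex ordering P < Q < R < S < T < U < V < W < X < Y. The simplices of K, each written with vertices in increasing order, are:

  0-simplices (10): P, Q, R, S, T, U, V, W, X, Y
  1-simplices (30): PS, PT, PU, PV, PW, PY, QR, QT, QU, QV, QW, QX, RS, RU, RX, ST, SU, SX, SY, TV, TW, TY, UV, UW, UX, VX, VY, WX, WY, XY
  2-simplices (20): PST, PSU, PTW, PUV, PVY, PWY, QRU, QRX, QTV, QTW, QUW, QVX, RSU, RSX, STY, SXY, TVY, UVX, UWX, WXY

so the chain groups are C_0 ≅ Z^10, C_1 ≅ Z^30, C_2 ≅ Z^20.

The boundary map ∂_1: C_1 → C_0 sends each edge [p,q] (with p < q) to q − p. For instance
  ∂UV = V − U.
The 10×30 boundary matrix has rank 9 and Smith normal form diag(1,1,1,1,1,1,1,1,1).

∂_2: C_2 → C_1 acts by ∂[p,q,r] = [q,r] − [p,r] + [p,q]. For instance
  ∂UWX = WX − UX + UW,
  ∂SXY = XY − SY + SX.
This gives a 30×20 integer matrix of rank 20; reducing to Smith normal form yields diagonal entries (1,1,1,1,1,1,1,1,1,1,1,1,1,1,1,1,1,1,1,2).

Reading off H_k = ker ∂_k / im ∂_{k+1}:

  H_0: rank C_0 − rank ∂_1 = 10 − 9 = 1, and the invariant factors of ∂_1 are all 1, so H_0 ≅ Z.
  H_1: rank ker ∂_1 − rank ∂_2 = (30 − 9) − 20 = 1, and ∂_2 has invariant factor 2 > 1, so H_1 ≅ Z ⊕ Z/2.
  H_2: rank ker ∂_2 − rank ∂_3 = (20 − 20) − 0 = 0, and there is no ∂_3, so H_2 ≅ 0.

(K is a triangulation of the Klein bottle.)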